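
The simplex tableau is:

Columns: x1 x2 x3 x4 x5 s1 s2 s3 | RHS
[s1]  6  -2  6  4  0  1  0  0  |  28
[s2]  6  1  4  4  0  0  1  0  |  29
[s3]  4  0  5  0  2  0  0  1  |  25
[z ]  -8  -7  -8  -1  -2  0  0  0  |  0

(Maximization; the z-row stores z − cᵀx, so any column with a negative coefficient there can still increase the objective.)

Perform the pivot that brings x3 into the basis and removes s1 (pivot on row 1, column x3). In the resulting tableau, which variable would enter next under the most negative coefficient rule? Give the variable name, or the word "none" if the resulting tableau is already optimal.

x2

Pivot element 6. New z-row = old z-row − (-8)·(row 1/6).
Updated z-row coefficients: x1: 0, x2: -29/3, x3: 0, x4: 13/3, x5: -2, s1: 4/3, s2: 0, s3: 0.
The most negative is -29/3 in column x2, so x2 would enter next.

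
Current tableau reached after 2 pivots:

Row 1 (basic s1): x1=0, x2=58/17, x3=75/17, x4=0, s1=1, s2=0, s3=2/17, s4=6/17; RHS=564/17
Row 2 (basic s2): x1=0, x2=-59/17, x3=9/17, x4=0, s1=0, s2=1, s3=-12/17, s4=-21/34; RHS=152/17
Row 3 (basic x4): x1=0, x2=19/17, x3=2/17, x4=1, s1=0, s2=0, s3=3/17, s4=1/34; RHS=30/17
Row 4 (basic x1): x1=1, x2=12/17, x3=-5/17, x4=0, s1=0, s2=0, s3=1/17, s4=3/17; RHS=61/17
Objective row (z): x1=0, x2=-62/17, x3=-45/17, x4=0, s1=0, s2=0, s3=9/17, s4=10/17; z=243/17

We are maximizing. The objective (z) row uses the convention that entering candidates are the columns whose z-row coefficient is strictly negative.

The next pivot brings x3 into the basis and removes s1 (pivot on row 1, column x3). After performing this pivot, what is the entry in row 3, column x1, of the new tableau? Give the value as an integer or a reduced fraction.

Pivot element is row 1, column x3: 75/17.
Normalize row 1: new (row 1, x1) = 0/(75/17) = 0.
row 3 ← row 3 − (2/17)·(new row 1): 0 − (2/17)·0 = 0.

0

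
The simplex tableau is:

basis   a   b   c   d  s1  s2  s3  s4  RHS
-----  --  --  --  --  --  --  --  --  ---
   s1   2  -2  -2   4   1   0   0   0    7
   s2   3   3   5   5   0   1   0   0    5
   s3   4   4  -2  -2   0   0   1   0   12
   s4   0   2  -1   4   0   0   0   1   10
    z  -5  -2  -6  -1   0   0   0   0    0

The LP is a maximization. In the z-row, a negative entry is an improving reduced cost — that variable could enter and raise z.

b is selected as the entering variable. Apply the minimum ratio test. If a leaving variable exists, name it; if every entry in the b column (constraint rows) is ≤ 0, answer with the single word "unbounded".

Ratios: row 1 (s1): entry -2 ≤ 0, skip; row 2 (s2): 5/3 = 5/3; row 3 (s3): 12/4 = 3; row 4 (s4): 10/2 = 5.
Minimum ratio is in the s2 row, so s2 leaves.

s2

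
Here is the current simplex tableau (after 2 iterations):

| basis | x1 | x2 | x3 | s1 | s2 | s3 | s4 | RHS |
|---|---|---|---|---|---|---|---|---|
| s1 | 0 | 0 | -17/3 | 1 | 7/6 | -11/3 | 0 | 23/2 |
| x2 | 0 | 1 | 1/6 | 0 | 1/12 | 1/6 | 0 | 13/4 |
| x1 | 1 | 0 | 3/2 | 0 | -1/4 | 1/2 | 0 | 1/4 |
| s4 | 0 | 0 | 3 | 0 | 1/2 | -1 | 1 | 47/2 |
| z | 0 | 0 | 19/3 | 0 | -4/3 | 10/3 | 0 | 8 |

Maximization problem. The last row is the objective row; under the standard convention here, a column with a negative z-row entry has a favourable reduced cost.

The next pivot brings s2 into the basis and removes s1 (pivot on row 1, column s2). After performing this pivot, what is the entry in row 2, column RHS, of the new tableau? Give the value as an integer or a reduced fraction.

17/7

Pivot element is row 1, column s2: 7/6.
Normalize row 1: new (row 1, RHS) = (23/2)/(7/6) = 69/7.
row 2 ← row 2 − (1/12)·(new row 1): 13/4 − (1/12)·(69/7) = 17/7.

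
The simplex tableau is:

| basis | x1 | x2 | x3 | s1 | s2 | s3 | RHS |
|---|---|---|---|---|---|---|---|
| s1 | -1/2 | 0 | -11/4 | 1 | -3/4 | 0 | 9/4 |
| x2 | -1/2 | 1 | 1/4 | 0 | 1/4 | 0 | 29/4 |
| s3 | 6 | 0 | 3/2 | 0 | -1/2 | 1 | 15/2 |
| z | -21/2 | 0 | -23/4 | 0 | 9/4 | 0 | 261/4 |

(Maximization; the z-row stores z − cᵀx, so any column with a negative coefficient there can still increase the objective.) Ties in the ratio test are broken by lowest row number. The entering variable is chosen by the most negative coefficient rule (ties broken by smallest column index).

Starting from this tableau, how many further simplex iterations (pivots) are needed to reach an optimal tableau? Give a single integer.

pivot: x1 in, s3 out → z = 627/8
pivot: x3 in, x1 out → z = 94
No improving column remains; optimal.

2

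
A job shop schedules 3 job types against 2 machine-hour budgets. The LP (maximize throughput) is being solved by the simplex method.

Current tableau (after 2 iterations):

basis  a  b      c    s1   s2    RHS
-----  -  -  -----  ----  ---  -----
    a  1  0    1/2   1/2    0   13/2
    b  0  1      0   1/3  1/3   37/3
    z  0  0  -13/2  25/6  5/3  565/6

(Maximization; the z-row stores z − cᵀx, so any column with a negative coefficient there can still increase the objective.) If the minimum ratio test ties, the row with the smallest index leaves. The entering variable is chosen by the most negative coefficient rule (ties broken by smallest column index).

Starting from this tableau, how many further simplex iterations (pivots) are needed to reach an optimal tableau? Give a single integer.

pivot: c in, a out → z = 536/3
No improving column remains; optimal.

1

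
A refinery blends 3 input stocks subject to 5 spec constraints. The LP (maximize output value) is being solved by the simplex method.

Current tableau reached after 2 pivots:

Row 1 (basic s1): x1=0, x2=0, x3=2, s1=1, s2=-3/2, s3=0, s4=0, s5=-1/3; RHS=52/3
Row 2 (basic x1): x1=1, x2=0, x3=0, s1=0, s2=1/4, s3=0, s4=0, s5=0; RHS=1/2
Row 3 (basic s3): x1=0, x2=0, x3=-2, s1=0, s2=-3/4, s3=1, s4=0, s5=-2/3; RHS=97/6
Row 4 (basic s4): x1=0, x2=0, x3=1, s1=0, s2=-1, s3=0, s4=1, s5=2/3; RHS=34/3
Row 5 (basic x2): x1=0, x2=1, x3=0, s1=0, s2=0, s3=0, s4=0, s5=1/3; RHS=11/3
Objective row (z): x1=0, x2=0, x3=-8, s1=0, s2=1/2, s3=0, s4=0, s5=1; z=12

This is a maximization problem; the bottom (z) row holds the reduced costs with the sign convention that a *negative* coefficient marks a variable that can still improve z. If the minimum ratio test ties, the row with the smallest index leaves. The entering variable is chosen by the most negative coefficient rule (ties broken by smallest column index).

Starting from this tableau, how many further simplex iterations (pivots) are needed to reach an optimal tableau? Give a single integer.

3

pivot: x3 in, s1 out → z = 244/3
pivot: s2 in, x1 out → z = 277/3
pivot: s5 in, s4 out → z = 468/5
No improving column remains; optimal.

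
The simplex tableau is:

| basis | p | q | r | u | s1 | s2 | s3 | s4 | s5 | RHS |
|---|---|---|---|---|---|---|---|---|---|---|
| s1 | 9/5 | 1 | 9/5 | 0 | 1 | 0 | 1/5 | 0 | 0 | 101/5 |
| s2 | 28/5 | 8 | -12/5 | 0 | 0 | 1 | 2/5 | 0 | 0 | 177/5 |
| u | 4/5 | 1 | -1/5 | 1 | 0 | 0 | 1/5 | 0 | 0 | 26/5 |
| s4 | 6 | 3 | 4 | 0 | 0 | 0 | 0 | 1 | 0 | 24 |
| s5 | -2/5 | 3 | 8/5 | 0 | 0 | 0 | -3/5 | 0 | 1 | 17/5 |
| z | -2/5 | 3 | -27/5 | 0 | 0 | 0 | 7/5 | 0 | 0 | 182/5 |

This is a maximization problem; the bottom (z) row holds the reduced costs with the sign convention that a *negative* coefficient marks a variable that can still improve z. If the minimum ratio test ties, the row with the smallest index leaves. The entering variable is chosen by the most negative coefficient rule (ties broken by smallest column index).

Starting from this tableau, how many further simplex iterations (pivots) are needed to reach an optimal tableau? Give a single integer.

3

pivot: r in, s5 out → z = 383/8
pivot: p in, s4 out → z = 207/4
pivot: s3 in, p out → z = 163/3
No improving column remains; optimal.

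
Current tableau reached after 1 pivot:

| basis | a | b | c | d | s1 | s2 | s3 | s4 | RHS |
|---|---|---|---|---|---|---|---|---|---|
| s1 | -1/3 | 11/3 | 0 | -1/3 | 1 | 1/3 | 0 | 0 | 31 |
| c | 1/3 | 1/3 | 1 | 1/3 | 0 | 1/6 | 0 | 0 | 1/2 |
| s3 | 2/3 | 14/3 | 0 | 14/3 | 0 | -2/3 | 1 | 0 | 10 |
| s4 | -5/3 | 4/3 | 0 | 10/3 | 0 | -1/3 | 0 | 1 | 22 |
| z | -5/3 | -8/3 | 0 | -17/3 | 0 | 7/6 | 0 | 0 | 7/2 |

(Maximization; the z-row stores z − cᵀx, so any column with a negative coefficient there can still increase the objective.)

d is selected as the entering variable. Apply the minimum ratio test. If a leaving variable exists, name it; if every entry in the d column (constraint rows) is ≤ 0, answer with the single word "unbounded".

Ratios: row 1 (s1): entry -1/3 ≤ 0, skip; row 2 (c): (1/2)/(1/3) = 3/2; row 3 (s3): 10/(14/3) = 15/7; row 4 (s4): 22/(10/3) = 33/5.
Minimum ratio is in the c row, so c leaves.

c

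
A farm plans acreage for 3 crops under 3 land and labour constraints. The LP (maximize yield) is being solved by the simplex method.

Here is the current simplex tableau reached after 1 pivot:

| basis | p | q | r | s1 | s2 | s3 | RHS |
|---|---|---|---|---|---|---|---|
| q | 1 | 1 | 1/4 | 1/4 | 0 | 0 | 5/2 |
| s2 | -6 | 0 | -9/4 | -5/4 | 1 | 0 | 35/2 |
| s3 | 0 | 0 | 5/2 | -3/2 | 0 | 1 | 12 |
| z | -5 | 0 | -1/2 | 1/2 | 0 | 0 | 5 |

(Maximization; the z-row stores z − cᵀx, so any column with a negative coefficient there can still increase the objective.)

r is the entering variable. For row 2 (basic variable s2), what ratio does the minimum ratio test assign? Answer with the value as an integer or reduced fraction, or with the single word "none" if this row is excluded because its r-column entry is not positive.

none

The r entry in row 2 is -9/4 ≤ 0, so this row gives no ratio.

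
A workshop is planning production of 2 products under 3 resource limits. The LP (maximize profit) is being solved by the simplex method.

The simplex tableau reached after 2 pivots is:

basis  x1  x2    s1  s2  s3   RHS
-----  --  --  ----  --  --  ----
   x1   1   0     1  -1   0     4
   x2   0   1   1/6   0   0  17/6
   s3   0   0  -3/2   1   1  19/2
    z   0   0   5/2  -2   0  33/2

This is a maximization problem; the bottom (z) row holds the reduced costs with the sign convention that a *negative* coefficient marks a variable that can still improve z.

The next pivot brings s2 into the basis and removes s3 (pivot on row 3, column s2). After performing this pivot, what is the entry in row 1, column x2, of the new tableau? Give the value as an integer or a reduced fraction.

0

Pivot element is row 3, column s2: 1.
Normalize row 3: new (row 3, x2) = 0/1 = 0.
row 1 ← row 1 − (-1)·(new row 3): 0 − (-1)·0 = 0.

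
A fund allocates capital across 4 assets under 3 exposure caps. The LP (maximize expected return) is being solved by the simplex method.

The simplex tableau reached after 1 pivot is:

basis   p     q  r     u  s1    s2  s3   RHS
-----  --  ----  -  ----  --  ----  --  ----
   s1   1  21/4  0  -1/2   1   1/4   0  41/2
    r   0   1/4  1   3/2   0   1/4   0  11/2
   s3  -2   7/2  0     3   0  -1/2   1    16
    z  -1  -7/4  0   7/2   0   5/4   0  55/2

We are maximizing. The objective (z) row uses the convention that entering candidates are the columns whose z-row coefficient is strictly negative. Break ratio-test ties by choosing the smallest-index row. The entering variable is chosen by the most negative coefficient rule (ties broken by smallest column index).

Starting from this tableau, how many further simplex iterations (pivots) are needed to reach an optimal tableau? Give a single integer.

2

pivot: q in, s1 out → z = 103/3
pivot: p in, q out → z = 48
No improving column remains; optimal.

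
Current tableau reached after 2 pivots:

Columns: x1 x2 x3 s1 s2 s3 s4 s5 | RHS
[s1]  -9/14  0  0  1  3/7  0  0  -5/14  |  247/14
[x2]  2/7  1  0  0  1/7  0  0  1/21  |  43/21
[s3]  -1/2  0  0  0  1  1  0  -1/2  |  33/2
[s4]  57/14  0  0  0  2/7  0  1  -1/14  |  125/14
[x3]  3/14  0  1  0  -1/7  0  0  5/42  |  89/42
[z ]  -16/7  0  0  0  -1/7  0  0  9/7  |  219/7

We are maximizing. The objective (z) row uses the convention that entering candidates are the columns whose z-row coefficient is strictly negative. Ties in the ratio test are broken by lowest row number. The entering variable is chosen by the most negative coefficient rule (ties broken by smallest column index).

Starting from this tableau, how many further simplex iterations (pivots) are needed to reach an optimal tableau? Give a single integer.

1

pivot: x1 in, s4 out → z = 2069/57
No improving column remains; optimal.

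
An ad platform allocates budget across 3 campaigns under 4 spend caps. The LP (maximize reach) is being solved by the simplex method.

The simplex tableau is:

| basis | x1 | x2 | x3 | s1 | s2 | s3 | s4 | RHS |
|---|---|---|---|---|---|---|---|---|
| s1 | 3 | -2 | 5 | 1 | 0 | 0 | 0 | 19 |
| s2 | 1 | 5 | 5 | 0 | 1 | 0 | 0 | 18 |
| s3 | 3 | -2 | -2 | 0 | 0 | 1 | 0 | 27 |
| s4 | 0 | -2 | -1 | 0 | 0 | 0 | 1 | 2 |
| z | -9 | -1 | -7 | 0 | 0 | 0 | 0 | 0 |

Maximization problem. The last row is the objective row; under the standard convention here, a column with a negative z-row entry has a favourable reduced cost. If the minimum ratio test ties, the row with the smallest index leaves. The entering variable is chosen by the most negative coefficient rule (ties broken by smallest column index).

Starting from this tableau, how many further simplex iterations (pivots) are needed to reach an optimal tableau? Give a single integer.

2

pivot: x1 in, s1 out → z = 57
pivot: x2 in, s2 out → z = 1214/17
No improving column remains; optimal.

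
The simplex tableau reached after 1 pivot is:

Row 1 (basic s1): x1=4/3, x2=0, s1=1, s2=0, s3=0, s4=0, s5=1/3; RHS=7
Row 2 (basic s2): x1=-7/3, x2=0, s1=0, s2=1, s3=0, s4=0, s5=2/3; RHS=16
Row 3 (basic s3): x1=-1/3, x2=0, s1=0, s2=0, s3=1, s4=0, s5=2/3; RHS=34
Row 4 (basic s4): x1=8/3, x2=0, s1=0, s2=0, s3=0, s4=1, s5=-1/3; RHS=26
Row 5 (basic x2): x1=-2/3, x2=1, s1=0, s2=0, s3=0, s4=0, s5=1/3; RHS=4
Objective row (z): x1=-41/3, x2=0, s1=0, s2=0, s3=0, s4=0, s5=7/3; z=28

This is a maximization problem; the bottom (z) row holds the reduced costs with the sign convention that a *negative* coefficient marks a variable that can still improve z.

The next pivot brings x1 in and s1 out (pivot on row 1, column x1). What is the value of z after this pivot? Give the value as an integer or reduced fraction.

Minimum ratio for x1: 7/(4/3) = 21/4.
z changes by −(z-row coeff of x1)·ratio = −(-41/3)·(21/4) = 287/4.
New z = 28 + (287/4) = 399/4.

399/4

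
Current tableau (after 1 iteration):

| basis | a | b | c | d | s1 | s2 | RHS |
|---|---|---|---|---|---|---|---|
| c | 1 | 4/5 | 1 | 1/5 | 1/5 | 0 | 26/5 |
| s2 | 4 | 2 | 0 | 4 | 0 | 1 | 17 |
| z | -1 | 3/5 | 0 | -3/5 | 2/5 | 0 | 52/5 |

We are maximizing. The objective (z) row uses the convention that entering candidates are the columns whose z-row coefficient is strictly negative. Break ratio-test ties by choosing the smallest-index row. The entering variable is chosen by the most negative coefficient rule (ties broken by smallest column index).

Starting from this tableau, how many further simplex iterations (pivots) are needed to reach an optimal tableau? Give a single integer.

1

pivot: a in, s2 out → z = 293/20
No improving column remains; optimal.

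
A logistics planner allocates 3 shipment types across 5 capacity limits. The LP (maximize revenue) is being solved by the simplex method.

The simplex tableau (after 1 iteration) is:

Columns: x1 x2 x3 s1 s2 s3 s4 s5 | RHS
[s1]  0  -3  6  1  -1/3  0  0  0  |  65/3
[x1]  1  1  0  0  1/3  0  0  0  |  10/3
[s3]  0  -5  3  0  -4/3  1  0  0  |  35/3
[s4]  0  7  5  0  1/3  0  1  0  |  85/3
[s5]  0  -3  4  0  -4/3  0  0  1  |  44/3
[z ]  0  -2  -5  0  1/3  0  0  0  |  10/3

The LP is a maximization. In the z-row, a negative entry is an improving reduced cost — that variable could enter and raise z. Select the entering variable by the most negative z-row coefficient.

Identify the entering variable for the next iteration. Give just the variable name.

Objective-row coefficients: x1: 0, x2: -2, x3: -5, s1: 0, s2: 1/3, s3: 0, s4: 0, s5: 0.
The most negative is -5 in column x3, so x3 enters.

x3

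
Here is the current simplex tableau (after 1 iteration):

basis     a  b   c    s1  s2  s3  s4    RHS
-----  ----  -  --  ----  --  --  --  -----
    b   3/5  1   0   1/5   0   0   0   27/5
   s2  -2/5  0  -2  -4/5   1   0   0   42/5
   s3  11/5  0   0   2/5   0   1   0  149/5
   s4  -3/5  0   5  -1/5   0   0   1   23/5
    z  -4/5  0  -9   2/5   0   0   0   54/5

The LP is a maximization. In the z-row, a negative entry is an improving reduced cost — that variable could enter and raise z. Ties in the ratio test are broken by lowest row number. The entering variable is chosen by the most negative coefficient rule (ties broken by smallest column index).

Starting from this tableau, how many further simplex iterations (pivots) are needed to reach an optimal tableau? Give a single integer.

2

pivot: c in, s4 out → z = 477/25
pivot: a in, b out → z = 36
No improving column remains; optimal.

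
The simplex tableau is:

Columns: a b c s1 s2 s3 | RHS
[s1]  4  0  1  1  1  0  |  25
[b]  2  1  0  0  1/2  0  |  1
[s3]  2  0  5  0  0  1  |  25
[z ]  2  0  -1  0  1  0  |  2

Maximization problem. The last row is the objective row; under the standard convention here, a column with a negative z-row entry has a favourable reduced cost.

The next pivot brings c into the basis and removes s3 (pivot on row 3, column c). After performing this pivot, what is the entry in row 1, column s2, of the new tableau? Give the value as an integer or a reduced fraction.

1

Pivot element is row 3, column c: 5.
Normalize row 3: new (row 3, s2) = 0/5 = 0.
row 1 ← row 1 − 1·(new row 3): 1 − 1·0 = 1.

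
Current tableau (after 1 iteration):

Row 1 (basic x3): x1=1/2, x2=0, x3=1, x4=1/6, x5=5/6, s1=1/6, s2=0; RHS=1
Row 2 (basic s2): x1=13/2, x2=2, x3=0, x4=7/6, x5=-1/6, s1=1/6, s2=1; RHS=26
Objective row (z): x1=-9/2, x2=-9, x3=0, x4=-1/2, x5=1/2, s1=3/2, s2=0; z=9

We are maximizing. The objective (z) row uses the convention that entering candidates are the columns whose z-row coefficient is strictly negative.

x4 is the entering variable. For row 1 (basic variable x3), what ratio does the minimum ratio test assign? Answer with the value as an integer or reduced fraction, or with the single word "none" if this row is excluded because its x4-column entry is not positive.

Ratio = RHS / (x4 entry) = 1 / (1/6) = 6.

6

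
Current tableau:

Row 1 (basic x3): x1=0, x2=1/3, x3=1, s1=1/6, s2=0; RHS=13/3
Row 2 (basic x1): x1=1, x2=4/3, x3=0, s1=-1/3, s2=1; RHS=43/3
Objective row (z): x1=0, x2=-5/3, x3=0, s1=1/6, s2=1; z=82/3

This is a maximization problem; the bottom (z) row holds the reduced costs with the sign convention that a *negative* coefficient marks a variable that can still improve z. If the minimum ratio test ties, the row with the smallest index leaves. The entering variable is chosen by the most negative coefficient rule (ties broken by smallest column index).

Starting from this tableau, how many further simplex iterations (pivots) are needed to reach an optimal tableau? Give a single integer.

2

pivot: x2 in, x1 out → z = 181/4
pivot: s1 in, x3 out → z = 46
No improving column remains; optimal.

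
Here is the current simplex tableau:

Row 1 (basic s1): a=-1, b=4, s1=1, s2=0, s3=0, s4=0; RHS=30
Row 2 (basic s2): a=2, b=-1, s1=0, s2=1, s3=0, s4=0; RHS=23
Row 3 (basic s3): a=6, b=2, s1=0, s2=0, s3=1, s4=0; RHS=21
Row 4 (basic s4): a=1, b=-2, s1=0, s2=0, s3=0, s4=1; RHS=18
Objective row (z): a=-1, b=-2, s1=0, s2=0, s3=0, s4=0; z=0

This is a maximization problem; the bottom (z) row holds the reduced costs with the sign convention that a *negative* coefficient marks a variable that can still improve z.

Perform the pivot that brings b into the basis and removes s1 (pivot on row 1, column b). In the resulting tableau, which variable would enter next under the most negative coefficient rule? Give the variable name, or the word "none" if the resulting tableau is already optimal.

Pivot element 4. New z-row = old z-row − (-2)·(row 1/4).
Updated z-row coefficients: a: -3/2, b: 0, s1: 1/2, s2: 0, s3: 0, s4: 0.
The most negative is -3/2 in column a, so a would enter next.

a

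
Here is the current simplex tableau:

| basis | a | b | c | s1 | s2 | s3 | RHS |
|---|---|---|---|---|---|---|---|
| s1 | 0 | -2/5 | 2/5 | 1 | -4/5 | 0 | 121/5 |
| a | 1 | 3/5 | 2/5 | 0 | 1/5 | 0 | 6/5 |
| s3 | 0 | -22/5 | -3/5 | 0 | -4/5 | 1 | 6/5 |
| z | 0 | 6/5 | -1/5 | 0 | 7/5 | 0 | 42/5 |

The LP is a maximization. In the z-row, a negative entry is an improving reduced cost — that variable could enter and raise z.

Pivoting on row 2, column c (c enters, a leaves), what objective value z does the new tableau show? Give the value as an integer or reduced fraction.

Minimum ratio for c: (6/5)/(2/5) = 3.
z changes by −(z-row coeff of c)·ratio = −(-1/5)·3 = 3/5.
New z = 42/5 + (3/5) = 9.

9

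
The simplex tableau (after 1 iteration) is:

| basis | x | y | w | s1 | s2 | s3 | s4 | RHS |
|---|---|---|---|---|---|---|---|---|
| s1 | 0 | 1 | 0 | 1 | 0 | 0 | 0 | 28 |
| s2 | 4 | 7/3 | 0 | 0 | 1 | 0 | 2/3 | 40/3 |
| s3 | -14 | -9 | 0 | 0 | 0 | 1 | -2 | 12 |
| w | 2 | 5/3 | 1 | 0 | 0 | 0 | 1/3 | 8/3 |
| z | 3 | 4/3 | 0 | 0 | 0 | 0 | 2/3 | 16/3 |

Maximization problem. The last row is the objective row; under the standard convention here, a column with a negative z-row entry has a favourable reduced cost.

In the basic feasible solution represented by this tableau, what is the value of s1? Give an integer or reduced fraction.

s1 is basic (row 1); its value is the RHS of that row: 28.

28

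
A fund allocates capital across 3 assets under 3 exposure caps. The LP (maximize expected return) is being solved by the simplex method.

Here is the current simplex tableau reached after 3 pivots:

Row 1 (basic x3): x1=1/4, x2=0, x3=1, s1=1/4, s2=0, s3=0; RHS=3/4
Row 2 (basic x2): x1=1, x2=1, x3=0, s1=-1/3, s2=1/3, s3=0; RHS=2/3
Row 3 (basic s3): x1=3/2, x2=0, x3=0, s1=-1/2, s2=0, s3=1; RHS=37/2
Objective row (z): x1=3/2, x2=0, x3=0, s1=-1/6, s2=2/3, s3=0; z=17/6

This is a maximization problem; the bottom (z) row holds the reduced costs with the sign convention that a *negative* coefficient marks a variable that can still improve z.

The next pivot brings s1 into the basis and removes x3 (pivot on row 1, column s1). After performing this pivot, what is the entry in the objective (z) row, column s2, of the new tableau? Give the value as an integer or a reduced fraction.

Pivot element is row 1, column s1: 1/4.
Normalize row 1: new (row 1, s2) = 0/(1/4) = 0.
z-row ← z-row − (-1/6)·(new row 1): 2/3 − (-1/6)·0 = 2/3.

2/3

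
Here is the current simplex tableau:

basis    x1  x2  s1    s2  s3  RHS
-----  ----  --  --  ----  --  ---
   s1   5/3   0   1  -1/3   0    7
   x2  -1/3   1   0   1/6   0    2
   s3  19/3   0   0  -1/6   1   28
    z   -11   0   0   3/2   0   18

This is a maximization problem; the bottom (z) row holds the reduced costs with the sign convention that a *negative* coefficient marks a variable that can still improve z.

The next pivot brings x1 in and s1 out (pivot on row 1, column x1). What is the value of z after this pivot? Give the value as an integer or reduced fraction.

321/5

Minimum ratio for x1: 7/(5/3) = 21/5.
z changes by −(z-row coeff of x1)·ratio = −(-11)·(21/5) = 231/5.
New z = 18 + (231/5) = 321/5.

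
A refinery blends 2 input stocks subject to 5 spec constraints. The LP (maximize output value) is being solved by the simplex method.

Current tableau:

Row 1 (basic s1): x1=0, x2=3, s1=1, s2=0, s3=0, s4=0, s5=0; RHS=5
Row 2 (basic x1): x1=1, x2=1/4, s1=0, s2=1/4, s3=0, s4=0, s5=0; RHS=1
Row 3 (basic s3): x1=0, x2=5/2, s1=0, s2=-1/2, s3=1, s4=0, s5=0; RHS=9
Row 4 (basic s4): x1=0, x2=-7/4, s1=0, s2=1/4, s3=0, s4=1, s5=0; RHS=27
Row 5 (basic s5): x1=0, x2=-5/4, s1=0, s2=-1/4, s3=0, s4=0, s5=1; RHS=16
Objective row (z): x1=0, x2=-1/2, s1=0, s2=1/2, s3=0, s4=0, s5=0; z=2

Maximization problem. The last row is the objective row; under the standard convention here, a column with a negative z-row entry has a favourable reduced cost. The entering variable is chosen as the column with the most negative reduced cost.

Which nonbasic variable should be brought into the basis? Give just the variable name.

Objective-row coefficients: x1: 0, x2: -1/2, s1: 0, s2: 1/2, s3: 0, s4: 0, s5: 0.
The most negative is -1/2 in column x2, so x2 enters.

x2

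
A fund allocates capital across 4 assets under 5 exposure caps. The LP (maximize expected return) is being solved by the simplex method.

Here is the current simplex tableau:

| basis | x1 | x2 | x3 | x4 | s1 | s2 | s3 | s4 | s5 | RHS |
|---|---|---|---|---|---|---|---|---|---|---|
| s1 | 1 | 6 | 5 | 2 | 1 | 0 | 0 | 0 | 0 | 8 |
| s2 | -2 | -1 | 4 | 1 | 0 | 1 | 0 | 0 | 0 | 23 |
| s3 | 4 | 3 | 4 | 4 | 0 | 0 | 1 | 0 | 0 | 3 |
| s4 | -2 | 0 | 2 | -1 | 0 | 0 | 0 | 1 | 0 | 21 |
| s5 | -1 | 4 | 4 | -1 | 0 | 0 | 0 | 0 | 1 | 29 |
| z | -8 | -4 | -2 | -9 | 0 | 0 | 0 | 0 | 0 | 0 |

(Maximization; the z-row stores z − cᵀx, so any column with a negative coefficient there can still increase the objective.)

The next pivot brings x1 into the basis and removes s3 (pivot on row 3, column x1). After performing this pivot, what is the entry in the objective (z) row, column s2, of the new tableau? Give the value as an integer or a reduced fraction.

Pivot element is row 3, column x1: 4.
Normalize row 3: new (row 3, s2) = 0/4 = 0.
z-row ← z-row − (-8)·(new row 3): 0 − (-8)·0 = 0.

0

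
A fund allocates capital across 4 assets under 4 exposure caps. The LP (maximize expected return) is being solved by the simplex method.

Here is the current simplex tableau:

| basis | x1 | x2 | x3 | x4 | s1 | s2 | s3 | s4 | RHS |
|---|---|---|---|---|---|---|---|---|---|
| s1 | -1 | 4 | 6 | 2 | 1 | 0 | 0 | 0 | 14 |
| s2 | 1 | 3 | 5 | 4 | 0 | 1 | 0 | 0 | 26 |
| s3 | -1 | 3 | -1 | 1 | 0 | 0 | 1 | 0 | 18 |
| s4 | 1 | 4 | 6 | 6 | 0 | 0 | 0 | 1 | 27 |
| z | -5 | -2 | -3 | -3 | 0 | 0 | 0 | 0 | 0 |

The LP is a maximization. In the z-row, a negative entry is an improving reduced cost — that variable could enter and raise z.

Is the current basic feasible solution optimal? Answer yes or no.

no

Column x1 has objective-row coefficient -5, which is negative; an improving pivot exists, so not yet optimal.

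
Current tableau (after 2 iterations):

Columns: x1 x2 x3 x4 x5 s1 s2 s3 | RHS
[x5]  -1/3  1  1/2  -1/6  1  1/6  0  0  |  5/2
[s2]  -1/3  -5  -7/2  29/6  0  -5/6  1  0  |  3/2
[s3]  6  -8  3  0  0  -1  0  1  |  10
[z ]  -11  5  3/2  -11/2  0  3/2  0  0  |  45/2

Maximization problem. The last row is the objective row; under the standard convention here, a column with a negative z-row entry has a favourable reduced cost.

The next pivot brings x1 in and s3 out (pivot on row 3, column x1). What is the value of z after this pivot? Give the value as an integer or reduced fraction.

Minimum ratio for x1: 10/6 = 5/3.
z changes by −(z-row coeff of x1)·ratio = −(-11)·(5/3) = 55/3.
New z = 45/2 + (55/3) = 245/6.

245/6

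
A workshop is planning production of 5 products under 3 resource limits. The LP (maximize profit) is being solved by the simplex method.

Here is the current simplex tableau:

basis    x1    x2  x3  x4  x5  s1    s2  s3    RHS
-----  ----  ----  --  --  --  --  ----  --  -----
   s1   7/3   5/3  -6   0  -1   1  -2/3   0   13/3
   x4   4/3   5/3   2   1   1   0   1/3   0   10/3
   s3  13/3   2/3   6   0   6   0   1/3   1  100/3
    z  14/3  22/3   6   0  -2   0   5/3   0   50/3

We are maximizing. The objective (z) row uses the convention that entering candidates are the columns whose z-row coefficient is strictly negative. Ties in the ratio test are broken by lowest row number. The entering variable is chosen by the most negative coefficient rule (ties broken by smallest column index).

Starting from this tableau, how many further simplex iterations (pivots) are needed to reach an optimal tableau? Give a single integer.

1

pivot: x5 in, x4 out → z = 70/3
No improving column remains; optimal.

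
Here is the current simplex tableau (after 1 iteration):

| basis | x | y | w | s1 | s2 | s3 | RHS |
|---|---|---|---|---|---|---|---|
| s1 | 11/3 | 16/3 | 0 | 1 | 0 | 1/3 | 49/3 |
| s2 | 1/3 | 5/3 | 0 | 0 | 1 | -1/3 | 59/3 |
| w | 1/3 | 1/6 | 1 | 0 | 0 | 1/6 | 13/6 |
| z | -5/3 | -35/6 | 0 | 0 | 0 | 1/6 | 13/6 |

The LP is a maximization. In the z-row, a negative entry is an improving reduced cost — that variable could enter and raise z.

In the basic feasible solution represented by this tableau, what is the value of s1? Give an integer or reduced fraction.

49/3

s1 is basic (row 1); its value is the RHS of that row: 49/3.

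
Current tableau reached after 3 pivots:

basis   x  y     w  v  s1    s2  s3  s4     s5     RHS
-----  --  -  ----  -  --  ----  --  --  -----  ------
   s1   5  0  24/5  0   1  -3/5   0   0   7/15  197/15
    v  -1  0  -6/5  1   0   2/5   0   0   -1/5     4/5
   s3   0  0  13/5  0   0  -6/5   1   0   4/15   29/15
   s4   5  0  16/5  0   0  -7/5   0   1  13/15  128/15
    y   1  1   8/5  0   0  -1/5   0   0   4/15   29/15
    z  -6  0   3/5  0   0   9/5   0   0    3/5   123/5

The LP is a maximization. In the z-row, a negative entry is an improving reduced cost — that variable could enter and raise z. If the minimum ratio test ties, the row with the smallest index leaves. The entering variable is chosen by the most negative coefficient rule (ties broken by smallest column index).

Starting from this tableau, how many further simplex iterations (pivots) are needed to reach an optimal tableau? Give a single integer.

1

pivot: x in, s4 out → z = 871/25
No improving column remains; optimal.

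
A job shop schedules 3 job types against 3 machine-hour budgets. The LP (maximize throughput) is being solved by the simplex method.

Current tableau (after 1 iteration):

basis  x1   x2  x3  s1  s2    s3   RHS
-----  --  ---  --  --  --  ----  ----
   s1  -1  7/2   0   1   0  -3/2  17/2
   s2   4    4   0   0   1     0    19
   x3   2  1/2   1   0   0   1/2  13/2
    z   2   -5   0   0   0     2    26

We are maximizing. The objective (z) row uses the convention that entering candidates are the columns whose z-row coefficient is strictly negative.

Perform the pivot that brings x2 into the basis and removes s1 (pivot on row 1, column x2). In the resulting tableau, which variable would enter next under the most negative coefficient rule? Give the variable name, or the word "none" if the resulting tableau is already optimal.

Pivot element 7/2. New z-row = old z-row − (-5)·(row 1/(7/2)).
Updated z-row coefficients: x1: 4/7, x2: 0, x3: 0, s1: 10/7, s2: 0, s3: -1/7.
The most negative is -1/7 in column s3, so s3 would enter next.

s3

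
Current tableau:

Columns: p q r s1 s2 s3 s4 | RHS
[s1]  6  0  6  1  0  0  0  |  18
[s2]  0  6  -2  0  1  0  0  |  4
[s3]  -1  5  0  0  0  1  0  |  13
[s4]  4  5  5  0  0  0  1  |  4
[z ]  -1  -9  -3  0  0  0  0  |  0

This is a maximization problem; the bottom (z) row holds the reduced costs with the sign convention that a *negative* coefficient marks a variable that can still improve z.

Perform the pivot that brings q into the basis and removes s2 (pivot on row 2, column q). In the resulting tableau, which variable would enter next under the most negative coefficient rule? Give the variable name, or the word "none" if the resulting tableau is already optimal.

r

Pivot element 6. New z-row = old z-row − (-9)·(row 2/6).
Updated z-row coefficients: p: -1, q: 0, r: -6, s1: 0, s2: 3/2, s3: 0, s4: 0.
The most negative is -6 in column r, so r would enter next.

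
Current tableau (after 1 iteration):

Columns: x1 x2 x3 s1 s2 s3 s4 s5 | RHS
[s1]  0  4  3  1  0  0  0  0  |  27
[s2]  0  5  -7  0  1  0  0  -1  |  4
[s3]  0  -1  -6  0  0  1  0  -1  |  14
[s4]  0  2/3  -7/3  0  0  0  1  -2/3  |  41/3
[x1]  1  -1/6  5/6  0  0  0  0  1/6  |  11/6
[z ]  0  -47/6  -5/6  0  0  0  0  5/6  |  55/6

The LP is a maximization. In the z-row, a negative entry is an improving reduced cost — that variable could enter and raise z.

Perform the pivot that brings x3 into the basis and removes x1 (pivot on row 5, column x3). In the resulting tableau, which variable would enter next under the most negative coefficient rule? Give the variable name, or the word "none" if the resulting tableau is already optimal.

x2

Pivot element 5/6. New z-row = old z-row − (-5/6)·(row 5/(5/6)).
Updated z-row coefficients: x1: 1, x2: -8, x3: 0, s1: 0, s2: 0, s3: 0, s4: 0, s5: 1.
The most negative is -8 in column x2, so x2 would enter next.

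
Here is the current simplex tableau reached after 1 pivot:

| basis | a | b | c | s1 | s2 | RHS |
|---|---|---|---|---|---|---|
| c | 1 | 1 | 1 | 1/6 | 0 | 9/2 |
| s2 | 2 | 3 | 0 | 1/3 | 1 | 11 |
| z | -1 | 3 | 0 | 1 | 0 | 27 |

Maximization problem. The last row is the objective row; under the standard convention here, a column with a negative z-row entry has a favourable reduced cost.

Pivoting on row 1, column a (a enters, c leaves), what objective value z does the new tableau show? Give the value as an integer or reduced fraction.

63/2

Minimum ratio for a: (9/2)/1 = 9/2.
z changes by −(z-row coeff of a)·ratio = −(-1)·(9/2) = 9/2.
New z = 27 + (9/2) = 63/2.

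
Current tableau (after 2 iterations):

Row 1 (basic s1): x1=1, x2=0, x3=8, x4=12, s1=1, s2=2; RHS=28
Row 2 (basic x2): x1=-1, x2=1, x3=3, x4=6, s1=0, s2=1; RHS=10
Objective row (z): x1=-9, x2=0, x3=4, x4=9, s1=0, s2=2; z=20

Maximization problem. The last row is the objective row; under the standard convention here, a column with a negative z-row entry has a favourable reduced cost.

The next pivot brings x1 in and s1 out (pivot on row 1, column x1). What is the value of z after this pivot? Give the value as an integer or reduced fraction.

272

Minimum ratio for x1: 28/1 = 28.
z changes by −(z-row coeff of x1)·ratio = −(-9)·28 = 252.
New z = 20 + 252 = 272.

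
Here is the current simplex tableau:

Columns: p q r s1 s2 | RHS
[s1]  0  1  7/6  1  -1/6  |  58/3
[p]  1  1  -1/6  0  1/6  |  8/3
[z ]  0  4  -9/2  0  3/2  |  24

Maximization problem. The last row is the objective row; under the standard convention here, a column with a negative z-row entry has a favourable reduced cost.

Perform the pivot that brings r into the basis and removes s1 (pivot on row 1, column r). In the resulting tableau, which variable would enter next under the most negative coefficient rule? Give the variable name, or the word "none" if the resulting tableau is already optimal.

Pivot element 7/6. New z-row = old z-row − (-9/2)·(row 1/(7/6)).
Updated z-row coefficients: p: 0, q: 55/7, r: 0, s1: 27/7, s2: 6/7.
No coefficient is strictly negative; the tableau after this pivot is optimal.

none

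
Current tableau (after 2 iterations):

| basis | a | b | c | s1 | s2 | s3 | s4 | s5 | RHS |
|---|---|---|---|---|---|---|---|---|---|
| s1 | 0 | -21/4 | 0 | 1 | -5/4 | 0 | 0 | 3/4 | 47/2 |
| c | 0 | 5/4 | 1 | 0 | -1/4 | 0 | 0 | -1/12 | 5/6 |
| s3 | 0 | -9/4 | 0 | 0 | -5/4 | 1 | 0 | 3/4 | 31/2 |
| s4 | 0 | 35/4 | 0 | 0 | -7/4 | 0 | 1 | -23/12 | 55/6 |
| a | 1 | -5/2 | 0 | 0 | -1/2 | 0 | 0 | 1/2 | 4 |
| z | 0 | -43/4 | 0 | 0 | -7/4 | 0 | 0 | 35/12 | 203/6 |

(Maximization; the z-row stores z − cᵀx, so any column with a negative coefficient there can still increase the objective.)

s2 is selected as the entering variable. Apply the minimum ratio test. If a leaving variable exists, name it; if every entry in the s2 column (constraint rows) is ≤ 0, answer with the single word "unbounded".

unbounded

s2-column entries: row 1: -5/4, row 2: -1/4, row 3: -5/4, row 4: -7/4, row 5: -1/2. All ≤ 0, so s2 can increase without bound; the LP is unbounded in this direction.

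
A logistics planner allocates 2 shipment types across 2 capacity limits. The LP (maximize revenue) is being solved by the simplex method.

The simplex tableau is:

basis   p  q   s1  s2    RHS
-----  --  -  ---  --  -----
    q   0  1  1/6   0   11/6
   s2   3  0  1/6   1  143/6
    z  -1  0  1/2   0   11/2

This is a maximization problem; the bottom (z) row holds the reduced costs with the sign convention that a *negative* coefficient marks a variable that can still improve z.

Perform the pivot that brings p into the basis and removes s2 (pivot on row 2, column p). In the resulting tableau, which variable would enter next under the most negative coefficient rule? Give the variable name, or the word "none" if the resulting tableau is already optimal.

Pivot element 3. New z-row = old z-row − (-1)·(row 2/3).
Updated z-row coefficients: p: 0, q: 0, s1: 5/9, s2: 1/3.
No coefficient is strictly negative; the tableau after this pivot is optimal.

none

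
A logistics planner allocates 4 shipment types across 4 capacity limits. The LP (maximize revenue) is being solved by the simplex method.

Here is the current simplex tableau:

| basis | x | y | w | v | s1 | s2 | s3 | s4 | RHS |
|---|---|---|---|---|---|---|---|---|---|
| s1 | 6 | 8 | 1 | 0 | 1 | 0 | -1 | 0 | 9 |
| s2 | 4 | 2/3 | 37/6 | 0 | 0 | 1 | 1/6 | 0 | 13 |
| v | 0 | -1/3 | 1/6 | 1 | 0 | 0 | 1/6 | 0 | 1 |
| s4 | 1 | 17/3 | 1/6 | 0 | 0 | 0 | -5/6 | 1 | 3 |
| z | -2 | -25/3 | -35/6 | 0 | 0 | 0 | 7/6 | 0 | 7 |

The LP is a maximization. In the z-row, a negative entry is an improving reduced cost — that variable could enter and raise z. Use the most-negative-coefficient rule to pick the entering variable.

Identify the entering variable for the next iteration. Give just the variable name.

Objective-row coefficients: x: -2, y: -25/3, w: -35/6, v: 0, s1: 0, s2: 0, s3: 7/6, s4: 0.
The most negative is -25/3 in column y, so y enters.

y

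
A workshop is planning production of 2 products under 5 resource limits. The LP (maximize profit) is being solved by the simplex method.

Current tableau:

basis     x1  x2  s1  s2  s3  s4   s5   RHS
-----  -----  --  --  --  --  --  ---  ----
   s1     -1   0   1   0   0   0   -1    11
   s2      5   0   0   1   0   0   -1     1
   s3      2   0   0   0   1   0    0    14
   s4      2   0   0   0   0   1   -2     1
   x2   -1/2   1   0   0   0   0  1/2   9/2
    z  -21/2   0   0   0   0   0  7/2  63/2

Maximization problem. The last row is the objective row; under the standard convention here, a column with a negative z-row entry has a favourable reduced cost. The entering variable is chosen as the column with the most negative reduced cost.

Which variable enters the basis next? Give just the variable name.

Objective-row coefficients: x1: -21/2, x2: 0, s1: 0, s2: 0, s3: 0, s4: 0, s5: 7/2.
The most negative is -21/2 in column x1, so x1 enters.

x1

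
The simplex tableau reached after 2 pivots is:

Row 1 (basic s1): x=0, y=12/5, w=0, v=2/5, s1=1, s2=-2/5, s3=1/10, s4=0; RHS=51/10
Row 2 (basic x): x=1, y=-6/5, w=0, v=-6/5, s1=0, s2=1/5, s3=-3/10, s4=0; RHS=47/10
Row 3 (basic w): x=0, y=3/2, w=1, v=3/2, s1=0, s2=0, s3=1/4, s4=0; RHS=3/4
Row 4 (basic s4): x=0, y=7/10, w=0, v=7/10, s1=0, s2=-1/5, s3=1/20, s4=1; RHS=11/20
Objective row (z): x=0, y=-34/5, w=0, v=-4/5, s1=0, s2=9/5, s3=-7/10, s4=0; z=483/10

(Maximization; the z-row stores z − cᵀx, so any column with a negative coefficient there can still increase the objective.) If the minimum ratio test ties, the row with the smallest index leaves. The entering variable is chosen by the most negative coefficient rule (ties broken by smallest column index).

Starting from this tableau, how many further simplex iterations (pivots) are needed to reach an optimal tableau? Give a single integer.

1

pivot: y in, w out → z = 517/10
No improving column remains; optimal.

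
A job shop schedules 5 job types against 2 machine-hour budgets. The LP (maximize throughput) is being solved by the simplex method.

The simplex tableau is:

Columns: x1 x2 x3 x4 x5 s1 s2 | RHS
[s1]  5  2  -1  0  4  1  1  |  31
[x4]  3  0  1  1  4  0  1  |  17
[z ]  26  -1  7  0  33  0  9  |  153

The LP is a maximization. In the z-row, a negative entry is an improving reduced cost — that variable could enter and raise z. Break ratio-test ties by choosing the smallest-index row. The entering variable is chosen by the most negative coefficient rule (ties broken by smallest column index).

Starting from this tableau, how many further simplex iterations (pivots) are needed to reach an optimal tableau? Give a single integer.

1

pivot: x2 in, s1 out → z = 337/2
No improving column remains; optimal.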